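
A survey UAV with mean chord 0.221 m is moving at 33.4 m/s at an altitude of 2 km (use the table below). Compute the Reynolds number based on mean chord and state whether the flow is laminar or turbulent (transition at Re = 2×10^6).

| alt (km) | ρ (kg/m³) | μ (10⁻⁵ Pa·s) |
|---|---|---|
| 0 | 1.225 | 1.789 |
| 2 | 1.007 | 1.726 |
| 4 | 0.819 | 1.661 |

Re = 4.31×10^5 (laminar)

At 2 km, from the table: ρ = 1.007 kg/m³, μ = 1.726×10⁻⁵ Pa·s.
Re = ρ·v·c/μ = 1.007 × 33.4 × 0.221 / (1.726×10⁻⁵) = 4.31×10^5
Since 4.31×10^5 < 2×10^6, the flow is laminar.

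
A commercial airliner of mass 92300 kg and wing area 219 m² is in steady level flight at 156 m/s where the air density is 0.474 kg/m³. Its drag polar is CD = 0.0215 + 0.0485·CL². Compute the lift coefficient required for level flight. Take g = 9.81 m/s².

In steady level flight, lift balances weight: W = mg = 92300 × 9.81 = 9.0546×10^5 N.
q = ½ρv² = ½ × 0.474 × 156² = 5768 Pa.
Required CL = L/(qS) = 9.0546×10^5/(5768·219) = 0.7169.

CL = 0.717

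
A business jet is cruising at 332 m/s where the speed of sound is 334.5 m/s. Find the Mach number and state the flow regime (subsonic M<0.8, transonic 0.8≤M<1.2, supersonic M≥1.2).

M = v/a = 332 / 334.5 = 0.993
M = 0.993 → transonic.

M = 0.993 (transonic)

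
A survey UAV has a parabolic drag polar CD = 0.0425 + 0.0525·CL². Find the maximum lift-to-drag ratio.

For CD = CD0 + K·CL², (L/D)max occurs at CL* = √(CD0/K) and equals 1/(2√(K·CD0)).
(L/D)max = 1/(2√(0.0525 × 0.0425)) = 1/(2 × 0.04724) = 10.6

(L/D)max = 10.6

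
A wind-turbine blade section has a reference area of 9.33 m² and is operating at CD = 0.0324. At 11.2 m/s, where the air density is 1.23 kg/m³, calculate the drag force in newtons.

Dynamic pressure q = ½ρv² = ½ × 1.23 × 11.2² = 77.15 Pa.
D = q·S·CD = 77.15 × 9.33 × 0.0324 = 23.3 N

D = 23.3 N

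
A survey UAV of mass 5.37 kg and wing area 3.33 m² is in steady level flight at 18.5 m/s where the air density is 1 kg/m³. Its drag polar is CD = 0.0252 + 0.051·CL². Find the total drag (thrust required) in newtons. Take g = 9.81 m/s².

Level flight ⇒ L = W = m·g = 5.37 × 9.81 = 52.68 N.
Dynamic pressure q = 0.5 × 1 × 18.5² = 171.1 Pa.
CL = W/(q·S) = 52.68 / (171.1 × 3.33) = 0.09245.
CD = 0.0252 + 0.051 × 0.09245² = 0.02564.
D = q·S·CD = 171.1 × 3.33 × 0.02564 = 14.61 N

D = 14.6 N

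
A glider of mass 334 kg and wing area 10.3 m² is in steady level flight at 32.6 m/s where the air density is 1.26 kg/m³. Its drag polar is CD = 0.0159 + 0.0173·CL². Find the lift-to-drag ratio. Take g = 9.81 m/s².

L/D = 24

Level flight ⇒ L = W = m·g = 334 × 9.81 = 3276.5 N.
q = ½ρv² = ½ × 1.26 × 32.6² = 669.5 Pa.
CL = 2W/(ρv²S) = 2×3276.5/(1.26×32.6²×10.3) = 0.4751.
CD = 0.0159 + 0.0173 × 0.4751² = 0.01981.
L/D = CL/CD = 0.4751 / 0.01981 = 24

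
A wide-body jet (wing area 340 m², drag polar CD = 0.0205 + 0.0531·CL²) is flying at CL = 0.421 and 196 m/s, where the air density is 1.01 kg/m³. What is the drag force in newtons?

CD = 0.0205 + 0.0531 × 0.421² = 0.02991
D = ½ρv²S·CD = ½ × 1.01 × 196² × 340 × 0.02991 = 1.97×10^5 N

D = 1.97×10^5 N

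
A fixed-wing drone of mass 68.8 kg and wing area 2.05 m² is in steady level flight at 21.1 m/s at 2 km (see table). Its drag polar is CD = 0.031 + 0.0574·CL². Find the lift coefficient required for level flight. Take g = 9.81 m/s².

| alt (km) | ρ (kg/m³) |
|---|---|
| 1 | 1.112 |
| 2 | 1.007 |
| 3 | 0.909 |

CL = 1.47

At 2 km, from the table: ρ = 1.007 kg/m³.
Weight W = mg = 68.8 × 9.81 = 674.93 N; in level flight L = W.
q = ½ρv² = ½ × 1.007 × 21.1² = 224.2 Pa.
CL = W/(q·S) = 674.93 / (224.2 × 2.05) = 1.469.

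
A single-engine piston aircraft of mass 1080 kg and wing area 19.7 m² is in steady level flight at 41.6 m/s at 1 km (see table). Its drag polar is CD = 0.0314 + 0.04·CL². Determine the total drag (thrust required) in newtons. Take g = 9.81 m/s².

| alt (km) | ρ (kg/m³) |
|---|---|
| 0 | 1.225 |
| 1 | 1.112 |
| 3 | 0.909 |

D = 832 N

At 1 km, from the table: ρ = 1.112 kg/m³.
Level flight ⇒ L = W = m·g = 1080 × 9.81 = 10595 N.
Dynamic pressure q = 0.5 × 1.112 × 41.6² = 962.2 Pa.
Required CL = L/(qS) = 10595/(962.2·19.7) = 0.5589.
CD = 0.0314 + 0.04 × 0.5589² = 0.0439.
D = q·S·CD = 962.2 × 19.7 × 0.0439 = 832.1 N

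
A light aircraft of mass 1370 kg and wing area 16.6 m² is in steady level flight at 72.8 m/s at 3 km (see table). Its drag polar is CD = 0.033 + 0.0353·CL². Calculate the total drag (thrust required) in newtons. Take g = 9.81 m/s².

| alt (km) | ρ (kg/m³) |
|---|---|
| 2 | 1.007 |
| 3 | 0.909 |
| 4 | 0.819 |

D = 1480 N

At 3 km, from the table: ρ = 0.909 kg/m³.
In steady level flight, lift balances weight: W = mg = 1370 × 9.81 = 13440 N.
q = ½ρv² = ½ × 0.909 × 72.8² = 2409 Pa.
CL = W/(q·S) = 13440 / (2409 × 16.6) = 0.3361.
CD = 0.033 + 0.0353 × 0.3361² = 0.03699.
D = q·S·CD = 2409 × 16.6 × 0.03699 = 1479 N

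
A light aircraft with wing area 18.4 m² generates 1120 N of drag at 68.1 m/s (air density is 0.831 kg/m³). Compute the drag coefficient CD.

CD = 0.0316

From D = ½ρv²S·CD, rearranging gives CD = 2D/(ρv²S).
CD = 2 × 1120 / (0.831 × 68.1² × 18.4) = 0.0316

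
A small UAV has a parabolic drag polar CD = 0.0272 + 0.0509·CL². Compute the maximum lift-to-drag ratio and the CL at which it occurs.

For CD = CD0 + K·CL², (L/D)max occurs at CL* = √(CD0/K) and equals 1/(2√(K·CD0)).
(L/D)max = 1/(2√(0.0509 × 0.0272)) = 1/(2 × 0.03721) = 13.4
CL* = √(0.0272/0.0509) = 0.731

(L/D)max = 13.4, at CL = 0.731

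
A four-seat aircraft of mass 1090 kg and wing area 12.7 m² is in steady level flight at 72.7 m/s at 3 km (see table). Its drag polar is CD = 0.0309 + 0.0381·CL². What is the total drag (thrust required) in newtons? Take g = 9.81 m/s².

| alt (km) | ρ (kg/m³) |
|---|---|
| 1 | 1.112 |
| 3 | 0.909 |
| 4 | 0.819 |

At 3 km, from the table: ρ = 0.909 kg/m³.
Level flight ⇒ L = W = m·g = 1090 × 9.81 = 10693 N.
q = ½ρv² = ½ × 0.909 × 72.7² = 2402 Pa.
CL = W/(q·S) = 10693 / (2402 × 12.7) = 0.3505.
CD = 0.0309 + 0.0381 × 0.3505² = 0.03558.
D = q·S·CD = 2402 × 12.7 × 0.03558 = 1085 N

D = 1090 N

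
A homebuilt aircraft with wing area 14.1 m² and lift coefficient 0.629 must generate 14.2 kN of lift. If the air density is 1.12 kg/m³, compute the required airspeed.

v = 53.5 m/s

L = ½ρv²S·CL ⇒ v = √(2L/(ρ·S·CL))
v = √(2 × 14200 / (1.12 × 14.1 × 0.629)) = √2859 = 53.5 m/s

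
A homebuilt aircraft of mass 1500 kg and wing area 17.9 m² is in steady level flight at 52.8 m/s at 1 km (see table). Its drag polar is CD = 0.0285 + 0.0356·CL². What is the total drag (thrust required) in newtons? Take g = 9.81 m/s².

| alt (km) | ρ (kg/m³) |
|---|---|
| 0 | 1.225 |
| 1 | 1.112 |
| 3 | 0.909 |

At 1 km, from the table: ρ = 1.112 kg/m³.
In steady level flight, lift balances weight: W = mg = 1500 × 9.81 = 14715 N.
q = ½ρv² = ½ × 1.112 × 52.8² = 1550 Pa.
Required CL = L/(qS) = 14715/(1550·17.9) = 0.5304.
CD = 0.0285 + 0.0356 × 0.5304² = 0.03851.
D = q·S·CD = 1550 × 17.9 × 0.03851 = 1069 N

D = 1070 N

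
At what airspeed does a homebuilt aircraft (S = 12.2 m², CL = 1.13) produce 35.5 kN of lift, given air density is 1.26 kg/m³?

v = 63.9 m/s

L = ½ρv²S·CL ⇒ v = √(2L/(ρ·S·CL))
v = √(2 × 35500 / (1.26 × 12.2 × 1.13)) = √4087 = 63.9 m/s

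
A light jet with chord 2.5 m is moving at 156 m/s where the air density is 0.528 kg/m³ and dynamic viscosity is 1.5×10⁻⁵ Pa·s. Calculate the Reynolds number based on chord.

Re = 1.37×10^7

Re = ρ·v·c/μ = 0.528 × 156 × 2.5 / (1.5×10⁻⁵) = 1.37×10^7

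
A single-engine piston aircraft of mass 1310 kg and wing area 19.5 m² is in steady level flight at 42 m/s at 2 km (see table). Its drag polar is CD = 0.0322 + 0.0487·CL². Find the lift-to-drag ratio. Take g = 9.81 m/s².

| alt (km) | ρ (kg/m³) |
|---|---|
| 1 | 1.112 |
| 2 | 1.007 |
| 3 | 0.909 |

L/D = 12.6

At 2 km, from the table: ρ = 1.007 kg/m³.
Weight W = mg = 1310 × 9.81 = 12851 N; in level flight L = W.
Dynamic pressure q = 0.5 × 1.007 × 42² = 888.2 Pa.
Required CL = L/(qS) = 12851/(888.2·19.5) = 0.742.
CD = 0.0322 + 0.0487 × 0.742² = 0.05901.
L/D = CL/CD = 0.742 / 0.05901 = 12.6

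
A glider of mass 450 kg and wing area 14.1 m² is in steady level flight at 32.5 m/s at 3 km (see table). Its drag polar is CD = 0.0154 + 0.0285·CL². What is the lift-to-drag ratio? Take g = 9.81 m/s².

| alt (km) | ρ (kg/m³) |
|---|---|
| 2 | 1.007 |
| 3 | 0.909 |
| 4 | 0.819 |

L/D = 23.7

At 3 km, from the table: ρ = 0.909 kg/m³.
In steady level flight, lift balances weight: W = mg = 450 × 9.81 = 4414.5 N.
Dynamic pressure q = 0.5 × 0.909 × 32.5² = 480.1 Pa.
Required CL = L/(qS) = 4414.5/(480.1·14.1) = 0.6522.
CD = 0.0154 + 0.0285 × 0.6522² = 0.02752.
L/D = CL/CD = 0.6522 / 0.02752 = 23.7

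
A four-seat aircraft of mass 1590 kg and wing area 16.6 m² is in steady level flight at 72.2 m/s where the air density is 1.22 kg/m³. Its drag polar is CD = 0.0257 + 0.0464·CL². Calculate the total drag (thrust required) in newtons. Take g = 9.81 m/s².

In steady level flight, lift balances weight: W = mg = 1590 × 9.81 = 15598 N.
Dynamic pressure q = 0.5 × 1.22 × 72.2² = 3180 Pa.
CL = W/(q·S) = 15598 / (3180 × 16.6) = 0.2955.
CD = 0.0257 + 0.0464 × 0.2955² = 0.02975.
D = q·S·CD = 3180 × 16.6 × 0.02975 = 1570 N

D = 1570 N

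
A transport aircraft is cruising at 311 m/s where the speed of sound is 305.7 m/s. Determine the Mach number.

M = v/a = 311 / 305.7 = 1.02

M = 1.02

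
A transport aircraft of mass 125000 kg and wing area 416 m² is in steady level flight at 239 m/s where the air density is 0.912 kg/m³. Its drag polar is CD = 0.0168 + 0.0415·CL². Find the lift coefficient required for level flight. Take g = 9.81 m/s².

In steady level flight, lift balances weight: W = mg = 125000 × 9.81 = 1.2262×10^6 N.
q = ½ρv² = ½ × 0.912 × 239² = 26050 Pa.
Required CL = L/(qS) = 1.2262×10^6/(26050·416) = 0.1132.

CL = 0.113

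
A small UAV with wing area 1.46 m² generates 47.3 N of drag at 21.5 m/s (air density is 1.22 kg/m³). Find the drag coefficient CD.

From D = ½ρv²S·CD, rearranging gives CD = 2D/(ρv²S).
CD = 2 × 47.3 / (1.22 × 21.5² × 1.46) = 0.115

CD = 0.115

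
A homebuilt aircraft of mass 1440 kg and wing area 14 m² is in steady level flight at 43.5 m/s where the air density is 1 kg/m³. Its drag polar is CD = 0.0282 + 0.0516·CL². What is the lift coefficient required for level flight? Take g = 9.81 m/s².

Weight W = mg = 1440 × 9.81 = 14126 N; in level flight L = W.
Dynamic pressure q = 0.5 × 1 × 43.5² = 946.1 Pa.
CL = W/(q·S) = 14126 / (946.1 × 14) = 1.066.

CL = 1.07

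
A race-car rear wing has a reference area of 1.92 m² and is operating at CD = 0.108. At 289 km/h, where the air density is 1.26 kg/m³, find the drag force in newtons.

Convert speed: v = 289 km/h ÷ 3.6 = 80.28 m/s.
Dynamic pressure q = ½ρv² = ½ × 1.26 × 80.28² = 4060 Pa.
D = q·S·CD = 4060 × 1.92 × 0.108 = 842 N

D = 842 N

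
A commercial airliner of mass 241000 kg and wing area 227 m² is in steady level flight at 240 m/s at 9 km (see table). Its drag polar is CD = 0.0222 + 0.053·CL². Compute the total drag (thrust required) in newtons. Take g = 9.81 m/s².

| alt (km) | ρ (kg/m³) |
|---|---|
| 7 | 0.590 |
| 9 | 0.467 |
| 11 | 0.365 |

D = 1.65×10^5 N

At 9 km, from the table: ρ = 0.467 kg/m³.
In steady level flight, lift balances weight: W = mg = 241000 × 9.81 = 2.3642×10^6 N.
q = ½ρv² = ½ × 0.467 × 240² = 13450 Pa.
CL = W/(q·S) = 2.3642×10^6 / (13450 × 227) = 0.7744.
CD = 0.0222 + 0.053 × 0.7744² = 0.05398.
D = q·S·CD = 13450 × 227 × 0.05398 = 1.648×10^5 N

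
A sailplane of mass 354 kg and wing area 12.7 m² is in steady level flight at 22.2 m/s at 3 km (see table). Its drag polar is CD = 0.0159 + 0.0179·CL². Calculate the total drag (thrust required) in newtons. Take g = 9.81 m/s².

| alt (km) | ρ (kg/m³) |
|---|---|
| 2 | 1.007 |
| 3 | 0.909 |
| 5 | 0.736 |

D = 121 N

At 3 km, from the table: ρ = 0.909 kg/m³.
Weight W = mg = 354 × 9.81 = 3472.7 N; in level flight L = W.
Dynamic pressure q = 0.5 × 0.909 × 22.2² = 224 Pa.
CL = W/(q·S) = 3472.7 / (224 × 12.7) = 1.221.
CD = 0.0159 + 0.0179 × 1.221² = 0.04258.
D = q·S·CD = 224 × 12.7 × 0.04258 = 121.1 N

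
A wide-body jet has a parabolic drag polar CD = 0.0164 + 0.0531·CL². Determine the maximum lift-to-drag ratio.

(L/D)max = 16.9

For CD = CD0 + K·CL², (L/D)max occurs at CL* = √(CD0/K) and equals 1/(2√(K·CD0)).
(L/D)max = 1/(2√(0.0531 × 0.0164)) = 1/(2 × 0.02951) = 16.9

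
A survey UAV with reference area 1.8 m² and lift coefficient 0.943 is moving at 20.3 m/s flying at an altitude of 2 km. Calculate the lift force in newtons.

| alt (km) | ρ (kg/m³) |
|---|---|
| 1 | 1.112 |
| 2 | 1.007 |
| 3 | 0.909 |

L = 352 N

At 2 km, from the table: ρ = 1.007 kg/m³.
L = ½ρv²S·CL = ½ × 1.007 × 20.3² × 1.8 × 0.943 = 352 N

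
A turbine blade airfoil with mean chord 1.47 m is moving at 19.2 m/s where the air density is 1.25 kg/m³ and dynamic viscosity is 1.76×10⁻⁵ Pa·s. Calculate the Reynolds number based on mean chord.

Re = 2×10^6

Re = ρ·v·c/μ = 1.25 × 19.2 × 1.47 / (1.76×10⁻⁵) = 2×10^6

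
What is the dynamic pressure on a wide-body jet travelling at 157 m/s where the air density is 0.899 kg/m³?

q = ½ρv² = ½ × 0.899 × 157² = 11100 Pa

q = 11100 Pa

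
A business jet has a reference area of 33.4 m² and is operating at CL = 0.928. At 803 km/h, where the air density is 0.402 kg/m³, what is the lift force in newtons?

Convert speed: v = 803 km/h ÷ 3.6 = 223.1 m/s.
Dynamic pressure q = ½ρv² = ½ × 0.402 × 223.1² = 10000 Pa.
L = q·S·CL = 10000 × 33.4 × 0.928 = 3.1×10^5 N ≈ 310 kN

L = 3.1×10^5 N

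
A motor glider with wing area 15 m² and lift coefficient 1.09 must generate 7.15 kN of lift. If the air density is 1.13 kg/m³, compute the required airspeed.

L = ½ρv²S·CL ⇒ v = √(2L/(ρ·S·CL))
v = √(2 × 7150 / (1.13 × 15 × 1.09)) = √774 = 27.8 m/s

v = 27.8 m/s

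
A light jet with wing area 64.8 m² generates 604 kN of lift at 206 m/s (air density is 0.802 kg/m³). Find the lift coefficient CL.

CL = 0.548

From L = ½ρv²S·CL, rearranging gives CL = 2L/(ρv²S).
CL = 2 × 6.04×10^5 / (0.802 × 206² × 64.8) = 0.548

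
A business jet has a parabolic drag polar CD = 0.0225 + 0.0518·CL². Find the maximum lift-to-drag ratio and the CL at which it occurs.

(L/D)max = 14.6, at CL = 0.659

For CD = CD0 + K·CL², (L/D)max occurs at CL* = √(CD0/K) and equals 1/(2√(K·CD0)).
(L/D)max = 1/(2√(0.0518 × 0.0225)) = 1/(2 × 0.03414) = 14.6
CL* = √(0.0225/0.0518) = 0.659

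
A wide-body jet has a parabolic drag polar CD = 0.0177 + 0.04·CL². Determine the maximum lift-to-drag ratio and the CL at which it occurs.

For CD = CD0 + K·CL², (L/D)max occurs at CL* = √(CD0/K) and equals 1/(2√(K·CD0)).
(L/D)max = 1/(2√(0.04 × 0.0177)) = 1/(2 × 0.02661) = 18.8
CL* = √(0.0177/0.04) = 0.665

(L/D)max = 18.8, at CL = 0.665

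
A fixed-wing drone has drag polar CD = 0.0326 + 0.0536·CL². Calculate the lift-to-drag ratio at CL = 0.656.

L/D = 11.8

CD = 0.0326 + 0.0536 × 0.656² = 0.05567
L/D = CL/CD = 0.656 / 0.05567 = 11.8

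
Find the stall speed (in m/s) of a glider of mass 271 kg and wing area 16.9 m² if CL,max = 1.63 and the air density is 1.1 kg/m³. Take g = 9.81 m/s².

V_stall = 13.2 m/s

At stall, lift equals weight: L = W = m·g = 271 × 9.81 = 2659 N.
From L = ½ρV²S·CL,max = W: V_stall = √(2W/(ρSCL,max)) = √(2·2659/(1.1·16.9·1.63))
V_stall = √175.5 = 13.2 m/s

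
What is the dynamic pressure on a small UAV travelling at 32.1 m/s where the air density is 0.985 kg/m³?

q = ½ρv² = ½ × 0.985 × 32.1² = 507 Pa

q = 507 Pa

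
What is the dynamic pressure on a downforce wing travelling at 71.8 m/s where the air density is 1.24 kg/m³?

q = 3200 Pa

q = ½ρv² = ½ × 1.24 × 71.8² = 3200 Pa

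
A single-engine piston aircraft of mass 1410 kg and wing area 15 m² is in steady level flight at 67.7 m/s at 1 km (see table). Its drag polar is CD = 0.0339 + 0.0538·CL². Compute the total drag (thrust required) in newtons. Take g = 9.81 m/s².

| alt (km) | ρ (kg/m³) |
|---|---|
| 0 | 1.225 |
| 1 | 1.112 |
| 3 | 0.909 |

D = 1570 N

At 1 km, from the table: ρ = 1.112 kg/m³.
Weight W = mg = 1410 × 9.81 = 13832 N; in level flight L = W.
Dynamic pressure q = 0.5 × 1.112 × 67.7² = 2548 Pa.
CL = W/(q·S) = 13832 / (2548 × 15) = 0.3619.
CD = 0.0339 + 0.0538 × 0.3619² = 0.04094.
D = q·S·CD = 2548 × 15 × 0.04094 = 1565 N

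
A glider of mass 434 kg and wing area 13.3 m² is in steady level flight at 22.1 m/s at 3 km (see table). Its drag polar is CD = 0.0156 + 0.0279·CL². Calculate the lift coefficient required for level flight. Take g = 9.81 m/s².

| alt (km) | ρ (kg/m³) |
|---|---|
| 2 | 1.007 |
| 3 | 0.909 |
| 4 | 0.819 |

At 3 km, from the table: ρ = 0.909 kg/m³.
In steady level flight, lift balances weight: W = mg = 434 × 9.81 = 4257.5 N.
Dynamic pressure q = 0.5 × 0.909 × 22.1² = 222 Pa.
CL = W/(q·S) = 4257.5 / (222 × 13.3) = 1.442.

CL = 1.44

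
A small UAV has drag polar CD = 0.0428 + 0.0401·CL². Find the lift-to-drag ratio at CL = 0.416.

CD = 0.0428 + 0.0401 × 0.416² = 0.04974
L/D = CL/CD = 0.416 / 0.04974 = 8.36

L/D = 8.36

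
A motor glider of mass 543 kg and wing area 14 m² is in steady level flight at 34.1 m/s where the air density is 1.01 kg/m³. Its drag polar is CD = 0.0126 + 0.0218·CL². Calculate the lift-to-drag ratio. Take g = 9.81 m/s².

L/D = 29.8

Weight W = mg = 543 × 9.81 = 5326.8 N; in level flight L = W.
q = ½ρv² = ½ × 1.01 × 34.1² = 587.2 Pa.
CL = 2W/(ρv²S) = 2×5326.8/(1.01×34.1²×14) = 0.6479.
CD = 0.0126 + 0.0218 × 0.6479² = 0.02175.
L/D = CL/CD = 0.6479 / 0.02175 = 29.8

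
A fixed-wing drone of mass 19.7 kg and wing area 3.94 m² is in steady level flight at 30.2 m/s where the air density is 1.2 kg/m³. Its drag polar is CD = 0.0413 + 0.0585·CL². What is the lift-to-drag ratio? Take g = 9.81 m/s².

In steady level flight, lift balances weight: W = mg = 19.7 × 9.81 = 193.26 N.
Dynamic pressure q = 0.5 × 1.2 × 30.2² = 547.2 Pa.
CL = 2W/(ρv²S) = 2×193.26/(1.2×30.2²×3.94) = 0.08963.
CD = 0.0413 + 0.0585 × 0.08963² = 0.04177.
L/D = CL/CD = 0.08963 / 0.04177 = 2.15

L/D = 2.15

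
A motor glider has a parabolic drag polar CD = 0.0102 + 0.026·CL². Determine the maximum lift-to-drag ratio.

For CD = CD0 + K·CL², (L/D)max occurs at CL* = √(CD0/K) and equals 1/(2√(K·CD0)).
(L/D)max = 1/(2√(0.026 × 0.0102)) = 1/(2 × 0.01628) = 30.7

(L/D)max = 30.7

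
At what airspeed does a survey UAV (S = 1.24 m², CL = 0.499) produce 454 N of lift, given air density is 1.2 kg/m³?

v = 35 m/s

L = ½ρv²S·CL ⇒ v = √(2L/(ρ·S·CL))
v = √(2 × 454 / (1.2 × 1.24 × 0.499)) = √1223 = 35 m/s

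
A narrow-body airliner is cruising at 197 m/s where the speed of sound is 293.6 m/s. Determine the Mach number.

M = 0.671

M = v/a = 197 / 293.6 = 0.671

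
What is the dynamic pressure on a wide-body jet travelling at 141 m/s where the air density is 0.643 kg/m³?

q = 6390 Pa

q = ½ρv² = ½ × 0.643 × 141² = 6390 Pa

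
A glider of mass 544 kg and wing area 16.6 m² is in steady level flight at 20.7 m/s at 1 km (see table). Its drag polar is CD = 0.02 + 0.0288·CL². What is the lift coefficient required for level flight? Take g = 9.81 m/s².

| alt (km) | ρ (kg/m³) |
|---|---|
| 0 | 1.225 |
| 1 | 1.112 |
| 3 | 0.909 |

CL = 1.35

At 1 km, from the table: ρ = 1.112 kg/m³.
Level flight ⇒ L = W = m·g = 544 × 9.81 = 5336.6 N.
q = ½ρv² = ½ × 1.112 × 20.7² = 238.2 Pa.
Required CL = L/(qS) = 5336.6/(238.2·16.6) = 1.349.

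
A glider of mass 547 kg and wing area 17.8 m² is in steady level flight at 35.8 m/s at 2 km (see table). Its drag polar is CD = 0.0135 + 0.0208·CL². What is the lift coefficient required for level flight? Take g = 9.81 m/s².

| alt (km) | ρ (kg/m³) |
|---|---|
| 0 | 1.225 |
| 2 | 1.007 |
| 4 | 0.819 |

At 2 km, from the table: ρ = 1.007 kg/m³.
Level flight ⇒ L = W = m·g = 547 × 9.81 = 5366.1 N.
Dynamic pressure q = 0.5 × 1.007 × 35.8² = 645.3 Pa.
CL = W/(q·S) = 5366.1 / (645.3 × 17.8) = 0.4672.

CL = 0.467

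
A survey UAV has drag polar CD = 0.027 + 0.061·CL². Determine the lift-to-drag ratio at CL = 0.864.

CD = 0.027 + 0.061 × 0.864² = 0.07254
L/D = CL/CD = 0.864 / 0.07254 = 11.9

L/D = 11.9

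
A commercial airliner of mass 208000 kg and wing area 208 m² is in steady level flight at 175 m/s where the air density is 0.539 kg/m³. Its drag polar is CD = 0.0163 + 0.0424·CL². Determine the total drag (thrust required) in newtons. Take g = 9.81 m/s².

D = 1.31×10^5 N

In steady level flight, lift balances weight: W = mg = 208000 × 9.81 = 2.0405×10^6 N.
Dynamic pressure q = 0.5 × 0.539 × 175² = 8253 Pa.
Required CL = L/(qS) = 2.0405×10^6/(8253·208) = 1.189.
CD = 0.0163 + 0.0424 × 1.189² = 0.0762.
D = q·S·CD = 8253 × 208 × 0.0762 = 1.308×10^5 N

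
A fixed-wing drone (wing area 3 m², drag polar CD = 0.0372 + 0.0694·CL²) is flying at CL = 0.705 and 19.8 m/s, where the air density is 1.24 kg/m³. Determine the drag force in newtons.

CD = 0.0372 + 0.0694 × 0.705² = 0.07169
D = ½ρv²S·CD = ½ × 1.24 × 19.8² × 3 × 0.07169 = 52.3 N

D = 52.3 N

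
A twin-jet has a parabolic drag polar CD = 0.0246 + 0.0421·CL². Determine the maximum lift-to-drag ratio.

For CD = CD0 + K·CL², (L/D)max occurs at CL* = √(CD0/K) and equals 1/(2√(K·CD0)).
(L/D)max = 1/(2√(0.0421 × 0.0246)) = 1/(2 × 0.03218) = 15.5

(L/D)max = 15.5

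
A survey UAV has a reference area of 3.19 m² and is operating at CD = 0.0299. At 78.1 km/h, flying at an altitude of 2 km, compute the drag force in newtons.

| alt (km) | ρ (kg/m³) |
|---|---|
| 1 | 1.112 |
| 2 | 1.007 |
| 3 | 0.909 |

D = 22.6 N

At 2 km, from the table: ρ = 1.007 kg/m³.
Convert speed: v = 78.1 km/h ÷ 3.6 = 21.69 m/s.
Dynamic pressure q = ½ρv² = ½ × 1.007 × 21.69² = 237 Pa.
D = q·S·CD = 237 × 3.19 × 0.0299 = 22.6 N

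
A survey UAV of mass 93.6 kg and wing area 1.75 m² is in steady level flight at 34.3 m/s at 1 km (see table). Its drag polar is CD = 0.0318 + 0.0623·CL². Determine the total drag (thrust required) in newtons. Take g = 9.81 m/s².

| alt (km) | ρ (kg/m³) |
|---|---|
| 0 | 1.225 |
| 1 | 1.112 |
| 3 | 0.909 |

At 1 km, from the table: ρ = 1.112 kg/m³.
Level flight ⇒ L = W = m·g = 93.6 × 9.81 = 918.22 N.
Dynamic pressure q = 0.5 × 1.112 × 34.3² = 654.1 Pa.
Required CL = L/(qS) = 918.22/(654.1·1.75) = 0.8021.
CD = 0.0318 + 0.0623 × 0.8021² = 0.07188.
D = q·S·CD = 654.1 × 1.75 × 0.07188 = 82.29 N

D = 82.3 N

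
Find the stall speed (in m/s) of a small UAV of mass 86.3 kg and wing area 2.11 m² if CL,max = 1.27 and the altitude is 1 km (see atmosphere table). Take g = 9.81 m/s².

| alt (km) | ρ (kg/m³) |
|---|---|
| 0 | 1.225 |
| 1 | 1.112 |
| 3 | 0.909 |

At 1 km, from the table: ρ = 1.112 kg/m³.
Weight W = mg = 86.3 × 9.81 = 846.6 N.
From L = ½ρV²S·CL,max = W: V_stall = √(2W/(ρSCL,max)) = √(2·846.6/(1.112·2.11·1.27))
V_stall = √568.2 = 23.8 m/s

V_stall = 23.8 m/s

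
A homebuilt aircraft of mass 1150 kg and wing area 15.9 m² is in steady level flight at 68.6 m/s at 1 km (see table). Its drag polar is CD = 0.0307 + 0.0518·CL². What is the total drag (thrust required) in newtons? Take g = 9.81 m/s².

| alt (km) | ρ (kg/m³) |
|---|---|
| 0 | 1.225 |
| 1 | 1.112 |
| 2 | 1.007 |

D = 1440 N

At 1 km, from the table: ρ = 1.112 kg/m³.
Level flight ⇒ L = W = m·g = 1150 × 9.81 = 11282 N.
Dynamic pressure q = 0.5 × 1.112 × 68.6² = 2617 Pa.
CL = 2W/(ρv²S) = 2×11282/(1.112×68.6²×15.9) = 0.2712.
CD = 0.0307 + 0.0518 × 0.2712² = 0.03451.
D = q·S·CD = 2617 × 15.9 × 0.03451 = 1436 N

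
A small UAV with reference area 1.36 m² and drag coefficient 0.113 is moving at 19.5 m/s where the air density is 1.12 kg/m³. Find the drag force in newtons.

D = 32.7 N

D = ½ρv²S·CD = ½ × 1.12 × 19.5² × 1.36 × 0.113 = 32.7 N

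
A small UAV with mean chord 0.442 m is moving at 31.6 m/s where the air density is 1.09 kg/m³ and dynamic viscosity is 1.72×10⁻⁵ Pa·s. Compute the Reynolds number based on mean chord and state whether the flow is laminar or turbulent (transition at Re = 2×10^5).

Re = 8.85×10^5 (turbulent)

Re = ρ·v·c/μ = 1.09 × 31.6 × 0.442 / (1.72×10⁻⁵) = 8.85×10^5
Since 8.85×10^5 > 2×10^5, the flow is turbulent.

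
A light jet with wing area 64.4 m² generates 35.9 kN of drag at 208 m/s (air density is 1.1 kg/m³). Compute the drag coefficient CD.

From D = ½ρv²S·CD, rearranging gives CD = 2D/(ρv²S).
CD = 2 × 35900 / (1.1 × 208² × 64.4) = 0.0234

CD = 0.0234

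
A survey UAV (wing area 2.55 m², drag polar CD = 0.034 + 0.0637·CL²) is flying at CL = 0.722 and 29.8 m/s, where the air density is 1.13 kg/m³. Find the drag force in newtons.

CD = 0.034 + 0.0637 × 0.722² = 0.06721
D = ½ρv²S·CD = ½ × 1.13 × 29.8² × 2.55 × 0.06721 = 86 N

D = 86 N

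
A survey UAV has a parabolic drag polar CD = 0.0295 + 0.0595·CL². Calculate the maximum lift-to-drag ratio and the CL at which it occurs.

(L/D)max = 11.9, at CL = 0.704

For CD = CD0 + K·CL², (L/D)max occurs at CL* = √(CD0/K) and equals 1/(2√(K·CD0)).
(L/D)max = 1/(2√(0.0595 × 0.0295)) = 1/(2 × 0.0419) = 11.9
CL* = √(0.0295/0.0595) = 0.704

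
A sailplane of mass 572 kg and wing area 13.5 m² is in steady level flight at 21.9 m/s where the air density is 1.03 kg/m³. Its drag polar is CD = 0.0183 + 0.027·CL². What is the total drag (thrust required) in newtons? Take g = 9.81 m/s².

D = 316 N

Weight W = mg = 572 × 9.81 = 5611.3 N; in level flight L = W.
Dynamic pressure q = 0.5 × 1.03 × 21.9² = 247 Pa.
CL = W/(q·S) = 5611.3 / (247 × 13.5) = 1.683.
CD = 0.0183 + 0.027 × 1.683² = 0.09476.
D = q·S·CD = 247 × 13.5 × 0.09476 = 316 N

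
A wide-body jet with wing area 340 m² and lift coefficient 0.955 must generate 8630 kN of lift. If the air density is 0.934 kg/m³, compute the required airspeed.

v = 239 m/s

L = ½ρv²S·CL ⇒ v = √(2L/(ρ·S·CL))
v = √(2 × 8.63×10^6 / (0.934 × 340 × 0.955)) = √56910 = 239 m/s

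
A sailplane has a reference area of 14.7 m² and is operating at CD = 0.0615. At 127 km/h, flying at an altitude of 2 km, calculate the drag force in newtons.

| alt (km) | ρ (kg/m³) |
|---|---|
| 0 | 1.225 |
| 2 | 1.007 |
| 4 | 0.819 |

At 2 km, from the table: ρ = 1.007 kg/m³.
Convert speed: v = 127 km/h ÷ 3.6 = 35.28 m/s.
Dynamic pressure q = ½ρv² = ½ × 1.007 × 35.28² = 626.6 Pa.
D = q·S·CD = 626.6 × 14.7 × 0.0615 = 566 N

D = 566 N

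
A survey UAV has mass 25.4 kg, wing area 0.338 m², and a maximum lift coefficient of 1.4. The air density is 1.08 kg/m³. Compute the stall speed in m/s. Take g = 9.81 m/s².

V_stall = 31.2 m/s

At stall, lift equals weight: L = W = m·g = 25.4 × 9.81 = 249.2 N.
V_stall = √(2W/(ρ·S·CL,max)) = √(2 × 249.2 / (1.08 × 0.338 × 1.4))
V_stall = √975.1 = 31.2 m/s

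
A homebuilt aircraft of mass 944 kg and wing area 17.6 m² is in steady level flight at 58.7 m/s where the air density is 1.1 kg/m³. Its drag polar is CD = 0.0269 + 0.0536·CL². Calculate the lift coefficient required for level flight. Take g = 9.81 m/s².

Weight W = mg = 944 × 9.81 = 9260.6 N; in level flight L = W.
Dynamic pressure q = 0.5 × 1.1 × 58.7² = 1895 Pa.
CL = W/(q·S) = 9260.6 / (1895 × 17.6) = 0.2776.

CL = 0.278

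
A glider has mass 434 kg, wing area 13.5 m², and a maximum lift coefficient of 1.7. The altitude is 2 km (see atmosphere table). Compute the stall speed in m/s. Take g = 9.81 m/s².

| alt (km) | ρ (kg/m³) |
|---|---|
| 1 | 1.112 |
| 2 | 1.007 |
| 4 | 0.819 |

V_stall = 19.2 m/s

At 2 km, from the table: ρ = 1.007 kg/m³.
Weight W = mg = 434 × 9.81 = 4258 N.
From L = ½ρV²S·CL,max = W: V_stall = √(2W/(ρSCL,max)) = √(2·4258/(1.007·13.5·1.7))
V_stall = √368.4 = 19.2 m/s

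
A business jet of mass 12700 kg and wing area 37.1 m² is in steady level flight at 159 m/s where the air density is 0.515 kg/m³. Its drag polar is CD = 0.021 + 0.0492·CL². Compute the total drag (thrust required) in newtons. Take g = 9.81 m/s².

Weight W = mg = 12700 × 9.81 = 1.2459×10^5 N; in level flight L = W.
Dynamic pressure q = 0.5 × 0.515 × 159² = 6510 Pa.
CL = 2W/(ρv²S) = 2×1.2459×10^5/(0.515×159²×37.1) = 0.5159.
CD = 0.021 + 0.0492 × 0.5159² = 0.03409.
D = q·S·CD = 6510 × 37.1 × 0.03409 = 8234 N

D = 8230 N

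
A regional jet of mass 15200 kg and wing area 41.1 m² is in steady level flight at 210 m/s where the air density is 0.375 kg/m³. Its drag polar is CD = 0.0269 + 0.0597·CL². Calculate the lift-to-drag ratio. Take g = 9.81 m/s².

In steady level flight, lift balances weight: W = mg = 15200 × 9.81 = 1.4911×10^5 N.
q = ½ρv² = ½ × 0.375 × 210² = 8269 Pa.
Required CL = L/(qS) = 1.4911×10^5/(8269·41.1) = 0.4388.
CD = 0.0269 + 0.0597 × 0.4388² = 0.03839.
L/D = CL/CD = 0.4388 / 0.03839 = 11.4

L/D = 11.4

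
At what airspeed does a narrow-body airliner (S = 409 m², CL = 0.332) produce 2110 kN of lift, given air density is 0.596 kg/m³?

L = ½ρv²S·CL ⇒ v = √(2L/(ρ·S·CL))
v = √(2 × 2.11×10^6 / (0.596 × 409 × 0.332)) = √52140 = 228 m/s

v = 228 m/s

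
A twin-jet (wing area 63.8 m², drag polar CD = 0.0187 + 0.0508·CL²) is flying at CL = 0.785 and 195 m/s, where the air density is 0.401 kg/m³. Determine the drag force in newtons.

CD = 0.0187 + 0.0508 × 0.785² = 0.05
D = ½ρv²S·CD = ½ × 0.401 × 195² × 63.8 × 0.05 = 24300 N

D = 24300 N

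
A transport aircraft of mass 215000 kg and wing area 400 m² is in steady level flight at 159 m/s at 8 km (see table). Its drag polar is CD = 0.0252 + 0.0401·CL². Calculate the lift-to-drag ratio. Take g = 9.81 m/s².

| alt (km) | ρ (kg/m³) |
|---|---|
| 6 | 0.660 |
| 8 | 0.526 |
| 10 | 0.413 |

L/D = 15.7

At 8 km, from the table: ρ = 0.526 kg/m³.
Level flight ⇒ L = W = m·g = 215000 × 9.81 = 2.1092×10^6 N.
Dynamic pressure q = 0.5 × 0.526 × 159² = 6649 Pa.
CL = 2W/(ρv²S) = 2×2.1092×10^6/(0.526×159²×400) = 0.793.
CD = 0.0252 + 0.0401 × 0.793² = 0.05042.
L/D = CL/CD = 0.793 / 0.05042 = 15.7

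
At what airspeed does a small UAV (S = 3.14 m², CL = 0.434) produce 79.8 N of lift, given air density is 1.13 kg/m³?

v = 10.2 m/s

L = ½ρv²S·CL ⇒ v = √(2L/(ρ·S·CL))
v = √(2 × 79.8 / (1.13 × 3.14 × 0.434)) = √103.6 = 10.2 m/s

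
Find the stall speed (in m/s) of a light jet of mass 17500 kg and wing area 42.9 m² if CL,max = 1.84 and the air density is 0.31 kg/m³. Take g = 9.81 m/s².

V_stall = 118 m/s

At stall, lift equals weight: L = W = m·g = 17500 × 9.81 = 1.717×10^5 N.
From L = ½ρV²S·CL,max = W: V_stall = √(2W/(ρSCL,max)) = √(2·1.717×10^5/(0.31·42.9·1.84))
V_stall = √14030 = 118 m/s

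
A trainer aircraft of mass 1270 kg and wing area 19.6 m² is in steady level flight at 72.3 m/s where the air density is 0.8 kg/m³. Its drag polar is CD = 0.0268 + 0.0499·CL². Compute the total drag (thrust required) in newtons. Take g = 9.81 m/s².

D = 1290 N

Level flight ⇒ L = W = m·g = 1270 × 9.81 = 12459 N.
Dynamic pressure q = 0.5 × 0.8 × 72.3² = 2091 Pa.
CL = W/(q·S) = 12459 / (2091 × 19.6) = 0.304.
CD = 0.0268 + 0.0499 × 0.304² = 0.03141.
D = q·S·CD = 2091 × 19.6 × 0.03141 = 1287 N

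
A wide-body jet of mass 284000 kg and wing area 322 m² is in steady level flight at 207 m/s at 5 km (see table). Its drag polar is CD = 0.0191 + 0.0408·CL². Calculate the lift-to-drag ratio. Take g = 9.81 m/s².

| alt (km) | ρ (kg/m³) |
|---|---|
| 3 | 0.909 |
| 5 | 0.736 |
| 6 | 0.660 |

L/D = 17.5

At 5 km, from the table: ρ = 0.736 kg/m³.
Level flight ⇒ L = W = m·g = 284000 × 9.81 = 2.786×10^6 N.
Dynamic pressure q = 0.5 × 0.736 × 207² = 15770 Pa.
CL = 2W/(ρv²S) = 2×2.786×10^6/(0.736×207²×322) = 0.5487.
CD = 0.0191 + 0.0408 × 0.5487² = 0.03138.
L/D = CL/CD = 0.5487 / 0.03138 = 17.5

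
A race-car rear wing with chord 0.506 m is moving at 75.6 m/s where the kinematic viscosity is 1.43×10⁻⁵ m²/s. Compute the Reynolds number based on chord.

Re = v·c/ν = 75.6 × 0.506 / (1.43×10⁻⁵) = 2.68×10^6

Re = 2.68×10^6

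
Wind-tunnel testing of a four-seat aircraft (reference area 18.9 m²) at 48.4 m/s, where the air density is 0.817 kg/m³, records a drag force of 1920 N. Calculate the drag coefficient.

CD = 0.106

From D = ½ρv²S·CD, rearranging gives CD = 2D/(ρv²S).
CD = 2 × 1920 / (0.817 × 48.4² × 18.9) = 0.106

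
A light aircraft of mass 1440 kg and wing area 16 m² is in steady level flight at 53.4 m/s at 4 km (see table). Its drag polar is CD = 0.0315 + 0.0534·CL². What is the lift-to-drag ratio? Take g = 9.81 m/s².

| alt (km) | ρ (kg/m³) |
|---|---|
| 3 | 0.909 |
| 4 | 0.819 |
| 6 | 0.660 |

At 4 km, from the table: ρ = 0.819 kg/m³.
Weight W = mg = 1440 × 9.81 = 14126 N; in level flight L = W.
q = ½ρv² = ½ × 0.819 × 53.4² = 1168 Pa.
CL = W/(q·S) = 14126 / (1168 × 16) = 0.7561.
CD = 0.0315 + 0.0534 × 0.7561² = 0.06203.
L/D = CL/CD = 0.7561 / 0.06203 = 12.2

L/D = 12.2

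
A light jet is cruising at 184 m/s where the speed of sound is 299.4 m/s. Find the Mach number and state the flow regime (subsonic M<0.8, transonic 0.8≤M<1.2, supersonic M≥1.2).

M = 0.615 (subsonic)

M = v/a = 184 / 299.4 = 0.615
M = 0.615 → subsonic.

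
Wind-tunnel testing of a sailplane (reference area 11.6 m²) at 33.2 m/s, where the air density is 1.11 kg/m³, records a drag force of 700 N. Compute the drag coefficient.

CD = 0.0986

From D = ½ρv²S·CD, rearranging gives CD = 2D/(ρv²S).
CD = 2 × 700 / (1.11 × 33.2² × 11.6) = 0.0986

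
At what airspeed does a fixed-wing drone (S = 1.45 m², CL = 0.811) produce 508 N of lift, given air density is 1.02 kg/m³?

v = 29.1 m/s

L = ½ρv²S·CL ⇒ v = √(2L/(ρ·S·CL))
v = √(2 × 508 / (1.02 × 1.45 × 0.811)) = √847 = 29.1 m/s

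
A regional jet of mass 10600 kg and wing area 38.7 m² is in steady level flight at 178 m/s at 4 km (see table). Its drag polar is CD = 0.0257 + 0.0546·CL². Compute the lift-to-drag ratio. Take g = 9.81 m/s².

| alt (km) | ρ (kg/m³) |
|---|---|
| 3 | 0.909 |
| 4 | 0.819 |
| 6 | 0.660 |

L/D = 7.39

At 4 km, from the table: ρ = 0.819 kg/m³.
Level flight ⇒ L = W = m·g = 10600 × 9.81 = 1.0399×10^5 N.
Dynamic pressure q = 0.5 × 0.819 × 178² = 12970 Pa.
CL = 2W/(ρv²S) = 2×1.0399×10^5/(0.819×178²×38.7) = 0.2071.
CD = 0.0257 + 0.0546 × 0.2071² = 0.02804.
L/D = CL/CD = 0.2071 / 0.02804 = 7.39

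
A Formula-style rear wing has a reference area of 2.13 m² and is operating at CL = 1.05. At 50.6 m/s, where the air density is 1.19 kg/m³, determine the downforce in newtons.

L = ½ρv²S·CL = ½ × 1.19 × 50.6² × 2.13 × 1.05 = 3410 N

L = 3410 N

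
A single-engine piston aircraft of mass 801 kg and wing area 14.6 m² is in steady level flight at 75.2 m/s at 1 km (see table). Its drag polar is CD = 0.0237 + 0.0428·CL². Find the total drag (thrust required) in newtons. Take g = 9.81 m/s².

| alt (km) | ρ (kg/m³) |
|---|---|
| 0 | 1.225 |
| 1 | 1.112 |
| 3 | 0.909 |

At 1 km, from the table: ρ = 1.112 kg/m³.
In steady level flight, lift balances weight: W = mg = 801 × 9.81 = 7857.8 N.
q = ½ρv² = ½ × 1.112 × 75.2² = 3144 Pa.
CL = 2W/(ρv²S) = 2×7857.8/(1.112×75.2²×14.6) = 0.1712.
CD = 0.0237 + 0.0428 × 0.1712² = 0.02495.
D = q·S·CD = 3144 × 14.6 × 0.02495 = 1146 N

D = 1150 N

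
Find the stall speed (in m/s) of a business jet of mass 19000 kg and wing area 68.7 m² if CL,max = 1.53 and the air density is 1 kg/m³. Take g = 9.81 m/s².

V_stall = 59.6 m/s

Weight W = mg = 19000 × 9.81 = 1.864×10^5 N.
From L = ½ρV²S·CL,max = W: V_stall = √(2W/(ρSCL,max)) = √(2·1.864×10^5/(1·68.7·1.53))
V_stall = √3547 = 59.6 m/s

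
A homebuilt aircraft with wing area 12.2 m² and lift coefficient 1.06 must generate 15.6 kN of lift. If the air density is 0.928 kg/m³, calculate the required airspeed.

v = 51 m/s

L = ½ρv²S·CL ⇒ v = √(2L/(ρ·S·CL))
v = √(2 × 15600 / (0.928 × 12.2 × 1.06)) = √2600 = 51 m/s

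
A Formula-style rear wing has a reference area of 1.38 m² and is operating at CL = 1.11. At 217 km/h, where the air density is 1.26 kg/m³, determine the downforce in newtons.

L = 3510 N

Convert speed: v = 217 km/h ÷ 3.6 = 60.28 m/s.
L = ½ρv²S·CL = ½ × 1.26 × 60.28² × 1.38 × 1.11 = 3510 N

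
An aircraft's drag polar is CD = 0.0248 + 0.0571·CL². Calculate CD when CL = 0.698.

CD = 0.0248 + 0.0571 × 0.698² = 0.0248 + 0.02782 = 0.0526

CD = 0.0526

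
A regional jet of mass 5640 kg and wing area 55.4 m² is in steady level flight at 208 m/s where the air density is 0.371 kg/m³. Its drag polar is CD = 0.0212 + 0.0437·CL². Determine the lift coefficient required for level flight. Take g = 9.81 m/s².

Level flight ⇒ L = W = m·g = 5640 × 9.81 = 55328 N.
q = ½ρv² = ½ × 0.371 × 208² = 8025 Pa.
CL = 2W/(ρv²S) = 2×55328/(0.371×208²×55.4) = 0.1244.

CL = 0.124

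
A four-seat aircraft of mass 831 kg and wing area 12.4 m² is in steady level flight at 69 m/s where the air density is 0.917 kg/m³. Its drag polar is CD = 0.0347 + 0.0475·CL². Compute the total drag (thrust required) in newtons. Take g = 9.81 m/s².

Level flight ⇒ L = W = m·g = 831 × 9.81 = 8152.1 N.
Dynamic pressure q = 0.5 × 0.917 × 69² = 2183 Pa.
Required CL = L/(qS) = 8152.1/(2183·12.4) = 0.3012.
CD = 0.0347 + 0.0475 × 0.3012² = 0.03901.
D = q·S·CD = 2183 × 12.4 × 0.03901 = 1056 N

D = 1060 N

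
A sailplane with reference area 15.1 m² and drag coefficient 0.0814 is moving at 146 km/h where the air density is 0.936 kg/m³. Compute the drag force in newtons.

D = 946 N

Convert speed: v = 146 km/h ÷ 3.6 = 40.56 m/s.
Dynamic pressure q = ½ρv² = ½ × 0.936 × 40.56² = 769.7 Pa.
D = q·S·CD = 769.7 × 15.1 × 0.0814 = 946 N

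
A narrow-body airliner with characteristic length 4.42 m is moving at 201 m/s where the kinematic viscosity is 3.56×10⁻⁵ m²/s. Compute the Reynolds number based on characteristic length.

Re = v·c/ν = 201 × 4.42 / (3.56×10⁻⁵) = 2.5×10^7

Re = 2.5×10^7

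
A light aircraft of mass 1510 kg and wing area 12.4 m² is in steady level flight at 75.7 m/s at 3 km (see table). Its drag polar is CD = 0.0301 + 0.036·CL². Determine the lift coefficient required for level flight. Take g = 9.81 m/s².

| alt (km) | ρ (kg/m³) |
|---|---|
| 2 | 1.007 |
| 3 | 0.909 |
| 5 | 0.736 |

CL = 0.459

At 3 km, from the table: ρ = 0.909 kg/m³.
In steady level flight, lift balances weight: W = mg = 1510 × 9.81 = 14813 N.
q = ½ρv² = ½ × 0.909 × 75.7² = 2605 Pa.
CL = 2W/(ρv²S) = 2×14813/(0.909×75.7²×12.4) = 0.4587.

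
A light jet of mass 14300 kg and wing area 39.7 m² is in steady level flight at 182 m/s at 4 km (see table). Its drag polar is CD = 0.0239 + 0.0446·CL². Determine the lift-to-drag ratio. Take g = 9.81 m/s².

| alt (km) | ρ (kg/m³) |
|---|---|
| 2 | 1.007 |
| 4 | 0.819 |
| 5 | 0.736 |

L/D = 9.67

At 4 km, from the table: ρ = 0.819 kg/m³.
Level flight ⇒ L = W = m·g = 14300 × 9.81 = 1.4028×10^5 N.
Dynamic pressure q = 0.5 × 0.819 × 182² = 13560 Pa.
Required CL = L/(qS) = 1.4028×10^5/(13560·39.7) = 0.2605.
CD = 0.0239 + 0.0446 × 0.2605² = 0.02693.
L/D = CL/CD = 0.2605 / 0.02693 = 9.67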